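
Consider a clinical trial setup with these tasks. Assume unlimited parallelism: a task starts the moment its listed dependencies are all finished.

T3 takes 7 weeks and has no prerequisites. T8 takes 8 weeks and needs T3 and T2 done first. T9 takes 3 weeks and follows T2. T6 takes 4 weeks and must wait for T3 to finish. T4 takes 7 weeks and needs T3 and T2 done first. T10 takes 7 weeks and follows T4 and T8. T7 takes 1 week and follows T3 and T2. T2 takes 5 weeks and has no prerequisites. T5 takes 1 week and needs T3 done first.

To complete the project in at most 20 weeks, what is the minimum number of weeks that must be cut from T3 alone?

Current finish: 22 weeks; target: 20.
T3 is on every critical path, so each week cut from T3 cuts the finish by one (this holds down to a finish of 20).
Need 22 − 20 = 2 weeks off T3 → T3 becomes 5 weeks, finish becomes 20.

2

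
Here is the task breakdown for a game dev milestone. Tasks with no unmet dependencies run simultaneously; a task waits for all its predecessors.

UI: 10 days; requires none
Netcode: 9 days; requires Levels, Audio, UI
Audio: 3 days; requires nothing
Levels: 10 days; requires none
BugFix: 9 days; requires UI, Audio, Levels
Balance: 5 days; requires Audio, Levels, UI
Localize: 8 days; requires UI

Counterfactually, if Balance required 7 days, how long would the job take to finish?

As given, the longest chain is Levels→Netcode = 10+9 = 19, so the finish is 19 days.
Balance has 4 days of float (longest path through it is 15).
The critical path is still Levels→Netcode; finish is now 19 days.

19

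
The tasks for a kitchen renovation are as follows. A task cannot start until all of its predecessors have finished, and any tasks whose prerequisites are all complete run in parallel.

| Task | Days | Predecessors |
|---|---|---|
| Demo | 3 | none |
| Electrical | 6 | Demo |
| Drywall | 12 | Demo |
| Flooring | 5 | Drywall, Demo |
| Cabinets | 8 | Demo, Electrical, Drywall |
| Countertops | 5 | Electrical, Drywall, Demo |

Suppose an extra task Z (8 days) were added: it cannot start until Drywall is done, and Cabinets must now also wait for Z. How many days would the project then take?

31

Originally the project takes 23 days.
With Z inserted, Cabinets now waits for max(Demo, Electrical, Drywall, Z).
New critical path: Demo→Drywall→Z→Cabinets = 3+12+8+8 = 31 ⇒ 31 days.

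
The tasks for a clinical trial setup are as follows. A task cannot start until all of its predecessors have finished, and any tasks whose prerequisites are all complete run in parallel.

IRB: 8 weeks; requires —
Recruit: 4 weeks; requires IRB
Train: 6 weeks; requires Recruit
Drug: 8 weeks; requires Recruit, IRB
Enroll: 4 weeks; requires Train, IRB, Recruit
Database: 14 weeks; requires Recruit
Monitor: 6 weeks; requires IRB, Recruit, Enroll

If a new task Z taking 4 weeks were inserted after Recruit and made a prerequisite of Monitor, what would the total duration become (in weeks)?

Originally the plan takes 28 weeks.
With Z inserted, Monitor now waits for max(IRB, Recruit, Enroll, Z).
New critical path: IRB→Recruit→Train→Enroll→Monitor = 8+4+6+4+6 = 28 ⇒ 28 weeks.

28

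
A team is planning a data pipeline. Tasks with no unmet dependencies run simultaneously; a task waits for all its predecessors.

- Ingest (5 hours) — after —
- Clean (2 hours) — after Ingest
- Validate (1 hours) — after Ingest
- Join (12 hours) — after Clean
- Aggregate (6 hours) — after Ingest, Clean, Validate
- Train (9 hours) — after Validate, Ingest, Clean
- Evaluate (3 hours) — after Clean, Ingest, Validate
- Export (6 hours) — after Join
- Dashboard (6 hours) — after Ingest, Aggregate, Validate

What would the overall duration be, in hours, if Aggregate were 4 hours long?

The binding path is Ingest→Clean→Join→Export = 5+2+12+6 = 25; finish at 25 hours.
The longest path through Aggregate is only 19 hours, so Aggregate has float 6.
That remains the longest chain; total 25 hours.

25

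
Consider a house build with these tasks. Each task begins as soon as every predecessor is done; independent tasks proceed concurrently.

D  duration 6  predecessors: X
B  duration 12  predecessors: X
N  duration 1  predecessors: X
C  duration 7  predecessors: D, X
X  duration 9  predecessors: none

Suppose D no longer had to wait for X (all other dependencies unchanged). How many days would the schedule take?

21

Original critical path: X→D→C = 9+6+7 = 22 ⇒ 22 days.
Without X→D, D's earliest start moves from 9 to 0.
After: X→B = 9+12 = 21 → 21 days.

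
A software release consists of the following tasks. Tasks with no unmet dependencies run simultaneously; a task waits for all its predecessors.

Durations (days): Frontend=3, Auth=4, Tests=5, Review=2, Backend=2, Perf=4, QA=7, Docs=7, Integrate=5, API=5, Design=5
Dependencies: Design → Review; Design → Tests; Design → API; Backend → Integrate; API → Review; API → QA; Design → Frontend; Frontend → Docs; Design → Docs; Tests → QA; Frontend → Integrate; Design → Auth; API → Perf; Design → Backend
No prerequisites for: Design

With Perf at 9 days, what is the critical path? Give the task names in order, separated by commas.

Actual critical path: Design→API→QA = 5+5+7 = 17 ⇒ 17 days.
The longest path through Perf is only 14 days, so Perf has float 3.
New critical path: Design→API→Perf = 5+5+9 = 19 ⇒ 19 days.

Design, API, Perf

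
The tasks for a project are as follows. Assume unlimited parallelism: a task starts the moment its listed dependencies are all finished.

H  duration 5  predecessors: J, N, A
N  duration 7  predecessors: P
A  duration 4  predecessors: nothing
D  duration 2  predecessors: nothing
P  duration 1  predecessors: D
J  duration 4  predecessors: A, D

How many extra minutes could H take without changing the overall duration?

0

Critical path: D→P→N→H = 2+1+7+5 = 15, so the finish is 15 minutes.
The longest chain containing H totals 15 minutes.
Slack of H = 10 − 10 = 0 minutes.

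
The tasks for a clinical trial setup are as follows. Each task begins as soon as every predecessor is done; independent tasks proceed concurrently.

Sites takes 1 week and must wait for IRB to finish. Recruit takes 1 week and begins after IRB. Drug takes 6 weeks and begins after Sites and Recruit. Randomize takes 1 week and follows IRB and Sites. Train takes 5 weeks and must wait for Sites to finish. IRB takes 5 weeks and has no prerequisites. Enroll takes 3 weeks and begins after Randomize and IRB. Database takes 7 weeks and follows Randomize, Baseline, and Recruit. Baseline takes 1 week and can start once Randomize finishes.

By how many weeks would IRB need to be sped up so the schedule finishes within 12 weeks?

Current finish: 15 weeks; target: 12.
IRB is on every critical path, so each week cut from IRB cuts the finish by one (this holds down to a finish of 11).
Need 15 − 12 = 3 weeks off IRB → IRB becomes 2 weeks, finish becomes 12.

3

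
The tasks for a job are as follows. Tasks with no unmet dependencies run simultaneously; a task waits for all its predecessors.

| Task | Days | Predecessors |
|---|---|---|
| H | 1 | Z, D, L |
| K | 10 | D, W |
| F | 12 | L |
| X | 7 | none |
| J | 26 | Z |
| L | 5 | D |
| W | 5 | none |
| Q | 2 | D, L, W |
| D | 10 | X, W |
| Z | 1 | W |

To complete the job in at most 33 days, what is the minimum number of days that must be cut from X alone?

1

Current finish: 34 days; target: 33.
X is on every critical path, so each day cut from X cuts the finish by one (this holds down to a finish of 32).
Need 34 − 33 = 1 day off X → X becomes 6 days, finish becomes 33.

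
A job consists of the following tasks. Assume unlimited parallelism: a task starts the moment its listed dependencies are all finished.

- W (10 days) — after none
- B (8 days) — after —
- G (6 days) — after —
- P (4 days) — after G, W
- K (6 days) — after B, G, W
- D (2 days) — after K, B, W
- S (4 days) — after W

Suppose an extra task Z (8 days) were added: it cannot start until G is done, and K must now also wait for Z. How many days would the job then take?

Originally the job takes 18 days.
With Z inserted, K now waits for max(B, G, W, Z).
New critical path: G→Z→K→D = 6+8+6+2 = 22 ⇒ 22 days.

22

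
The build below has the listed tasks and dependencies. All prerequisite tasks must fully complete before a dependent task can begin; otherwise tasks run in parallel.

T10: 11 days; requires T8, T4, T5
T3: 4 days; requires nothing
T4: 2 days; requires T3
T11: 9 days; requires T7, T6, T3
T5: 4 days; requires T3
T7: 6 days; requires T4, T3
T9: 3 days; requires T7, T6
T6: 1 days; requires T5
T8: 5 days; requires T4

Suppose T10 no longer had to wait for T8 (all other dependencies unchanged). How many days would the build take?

21

Original critical path: T3→T4→T8→T10 = 4+2+5+11 = 22 ⇒ 22 days.
Without T8→T10, T10's earliest start moves from 11 to 8.
After: T3→T4→T7→T11 = 4+2+6+9 = 21 → 21 days.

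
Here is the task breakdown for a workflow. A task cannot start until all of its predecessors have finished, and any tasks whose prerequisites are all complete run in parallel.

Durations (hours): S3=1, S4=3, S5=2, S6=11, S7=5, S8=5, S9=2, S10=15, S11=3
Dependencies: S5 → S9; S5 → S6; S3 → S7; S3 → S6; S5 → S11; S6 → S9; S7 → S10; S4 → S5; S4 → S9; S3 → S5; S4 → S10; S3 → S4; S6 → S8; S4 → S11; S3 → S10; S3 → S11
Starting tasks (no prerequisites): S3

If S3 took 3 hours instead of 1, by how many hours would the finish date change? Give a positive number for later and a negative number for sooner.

The binding path is S3→S4→S5→S6→S8 = 1+3+2+11+5 = 22; finish at 22 hours.
S3 lies on that path, so at 3 hours the path becomes 24 hours.
No other chain overtakes it, so the finish is 24 hours.
Change in finish: 24 − 22 = +2 hours.

2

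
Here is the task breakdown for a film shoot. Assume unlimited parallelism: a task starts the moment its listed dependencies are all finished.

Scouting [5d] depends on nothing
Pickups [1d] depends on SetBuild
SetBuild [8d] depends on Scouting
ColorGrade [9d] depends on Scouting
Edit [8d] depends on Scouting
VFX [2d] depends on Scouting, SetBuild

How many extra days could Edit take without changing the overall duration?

Critical path: Scouting→SetBuild→VFX = 5+8+2 = 15, so the finish is 15 days.
Longest path through Edit: 13 days (earliest finish 13, latest finish 15).
Float = 15 − 13 = 2.

2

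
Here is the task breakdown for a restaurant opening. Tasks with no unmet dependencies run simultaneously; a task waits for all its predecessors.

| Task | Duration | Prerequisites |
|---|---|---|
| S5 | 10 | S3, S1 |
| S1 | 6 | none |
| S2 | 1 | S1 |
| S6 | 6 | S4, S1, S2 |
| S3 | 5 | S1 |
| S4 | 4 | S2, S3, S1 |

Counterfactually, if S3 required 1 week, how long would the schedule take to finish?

As given, the longest chain is S1→S3→S4→S6 = 6+5+4+6 = 21, so the finish is 21 weeks.
Since S3 is critical, the -4 change carries straight to that chain (now 17 weeks).
The binding chain switches to S1→S2→S4→S6 = 6+1+4+6 = 17; finish 17 weeks.

17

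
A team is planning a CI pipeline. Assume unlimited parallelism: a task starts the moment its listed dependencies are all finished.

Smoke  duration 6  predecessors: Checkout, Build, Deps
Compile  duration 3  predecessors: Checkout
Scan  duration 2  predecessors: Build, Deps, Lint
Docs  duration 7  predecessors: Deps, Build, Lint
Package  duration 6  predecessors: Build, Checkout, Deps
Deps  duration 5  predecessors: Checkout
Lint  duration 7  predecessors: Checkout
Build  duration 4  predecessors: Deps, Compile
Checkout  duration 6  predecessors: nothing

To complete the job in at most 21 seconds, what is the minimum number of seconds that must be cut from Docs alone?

Current finish: 22 seconds; target: 21.
Docs is on every critical path, so each second cut from Docs cuts the finish by one (this holds down to a finish of 21).
Need 22 − 21 = 1 second off Docs → Docs becomes 6 seconds, finish becomes 21.

1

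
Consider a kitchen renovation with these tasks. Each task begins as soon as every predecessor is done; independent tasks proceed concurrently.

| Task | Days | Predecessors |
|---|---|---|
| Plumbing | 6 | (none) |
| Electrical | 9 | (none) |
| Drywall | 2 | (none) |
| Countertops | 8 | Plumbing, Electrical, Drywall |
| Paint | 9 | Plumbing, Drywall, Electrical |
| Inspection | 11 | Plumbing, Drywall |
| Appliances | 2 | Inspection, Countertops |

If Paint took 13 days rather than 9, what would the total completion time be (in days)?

The binding path is Plumbing→Inspection→Appliances = 6+11+2 = 19; finish at 19 days.
The longest path through Paint is only 18 days, so Paint has float 1.
The binding chain switches to Electrical→Paint = 9+13 = 22; finish 22 days.

22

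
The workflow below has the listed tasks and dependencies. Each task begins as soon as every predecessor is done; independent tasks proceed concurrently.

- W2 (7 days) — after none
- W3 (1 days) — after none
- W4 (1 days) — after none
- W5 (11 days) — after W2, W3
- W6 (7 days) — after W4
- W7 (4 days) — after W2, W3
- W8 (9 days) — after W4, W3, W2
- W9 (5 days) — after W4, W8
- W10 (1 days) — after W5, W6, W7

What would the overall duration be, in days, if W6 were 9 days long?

21

Actual critical path: W2→W8→W9 = 7+9+5 = 21 ⇒ 21 days.
The longest path through W6 is only 9 days, so W6 has float 12.
No other chain overtakes it, so the finish is 21 days.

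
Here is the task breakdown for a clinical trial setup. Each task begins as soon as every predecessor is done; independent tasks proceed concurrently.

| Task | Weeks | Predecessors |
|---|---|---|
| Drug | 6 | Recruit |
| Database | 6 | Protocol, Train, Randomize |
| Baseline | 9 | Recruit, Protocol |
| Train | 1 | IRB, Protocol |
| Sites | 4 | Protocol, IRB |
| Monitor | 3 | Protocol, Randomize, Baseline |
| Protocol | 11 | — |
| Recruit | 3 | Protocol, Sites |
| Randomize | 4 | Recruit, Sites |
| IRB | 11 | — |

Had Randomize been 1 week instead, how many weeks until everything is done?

Critical path before the change: Protocol→Sites→Recruit→Baseline→Monitor = 11+4+3+9+3 = 30 giving 30 weeks.
Randomize is off the critical path — its longest chain is 28 weeks, giving 2 of slack.
No other chain overtakes it, so the finish is 30 weeks.

30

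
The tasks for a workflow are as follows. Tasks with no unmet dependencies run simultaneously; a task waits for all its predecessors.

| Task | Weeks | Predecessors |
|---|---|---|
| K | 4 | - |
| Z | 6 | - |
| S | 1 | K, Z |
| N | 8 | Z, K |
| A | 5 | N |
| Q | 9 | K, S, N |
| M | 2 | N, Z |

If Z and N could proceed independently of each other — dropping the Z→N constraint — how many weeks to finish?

21

Before: longest chain Z→N→Q = 6+8+9 = 23, finish 23.
Without Z→N, N's earliest start moves from 6 to 4.
The longest chain is now K→N→Q = 4+8+9 = 21, so the schedule takes 21 weeks.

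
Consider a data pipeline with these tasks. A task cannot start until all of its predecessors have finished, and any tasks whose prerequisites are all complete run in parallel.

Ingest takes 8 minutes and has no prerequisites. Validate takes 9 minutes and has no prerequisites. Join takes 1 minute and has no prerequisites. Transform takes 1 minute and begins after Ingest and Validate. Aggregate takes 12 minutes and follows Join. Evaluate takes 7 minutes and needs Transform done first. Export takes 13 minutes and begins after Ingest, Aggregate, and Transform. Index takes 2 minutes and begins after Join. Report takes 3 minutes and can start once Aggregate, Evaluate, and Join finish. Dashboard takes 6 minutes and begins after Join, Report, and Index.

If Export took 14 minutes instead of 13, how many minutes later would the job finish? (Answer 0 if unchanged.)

The binding path is Join→Aggregate→Export = 1+12+13 = 26; finish at 26 minutes.
Export is on the critical path; changing it to 14 makes that path 27 minutes.
That remains the longest chain; total 27 minutes.
Change in finish: 27 − 26 = +1 minutes.

1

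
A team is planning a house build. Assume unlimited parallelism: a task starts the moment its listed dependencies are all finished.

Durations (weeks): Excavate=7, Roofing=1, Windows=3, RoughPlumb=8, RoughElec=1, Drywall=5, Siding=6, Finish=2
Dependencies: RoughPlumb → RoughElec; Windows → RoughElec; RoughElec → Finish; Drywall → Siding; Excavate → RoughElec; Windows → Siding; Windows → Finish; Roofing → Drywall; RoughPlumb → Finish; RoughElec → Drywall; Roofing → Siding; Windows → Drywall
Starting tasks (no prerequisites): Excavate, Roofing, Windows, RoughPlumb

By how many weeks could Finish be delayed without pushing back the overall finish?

9

RoughPlumb→RoughElec→Drywall→Siding = 8+1+5+6 = 20 sets the makespan at 20 weeks.
The longest chain containing Finish totals 11 weeks.
So Finish can slip 20 − 11 = 9 weeks.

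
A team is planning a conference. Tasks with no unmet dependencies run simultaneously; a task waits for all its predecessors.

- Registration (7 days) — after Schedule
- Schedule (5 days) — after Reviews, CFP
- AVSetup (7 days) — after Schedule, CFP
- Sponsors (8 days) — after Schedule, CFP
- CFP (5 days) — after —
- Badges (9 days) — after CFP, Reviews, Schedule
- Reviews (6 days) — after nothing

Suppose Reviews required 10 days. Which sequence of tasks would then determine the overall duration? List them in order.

Reviews, Schedule, Badges

Actual critical path: Reviews→Schedule→Badges = 6+5+9 = 20 ⇒ 20 days.
Reviews lies on that path, so at 10 days the path becomes 24 days.
The critical path is still Reviews→Schedule→Badges; finish is now 24 days.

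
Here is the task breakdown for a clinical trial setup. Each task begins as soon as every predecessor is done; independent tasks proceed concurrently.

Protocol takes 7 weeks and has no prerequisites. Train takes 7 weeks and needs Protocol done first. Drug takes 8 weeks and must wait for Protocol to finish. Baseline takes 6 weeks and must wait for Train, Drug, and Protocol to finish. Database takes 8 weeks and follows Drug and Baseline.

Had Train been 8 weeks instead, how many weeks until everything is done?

29

Baseline: Protocol→Drug→Baseline→Database = 7+8+6+8 = 29 → 29 weeks.
The longest path through Train is only 28 weeks, so Train has float 1.
The binding chain switches to Protocol→Train→Baseline→Database = 7+8+6+8 = 29; finish 29 weeks.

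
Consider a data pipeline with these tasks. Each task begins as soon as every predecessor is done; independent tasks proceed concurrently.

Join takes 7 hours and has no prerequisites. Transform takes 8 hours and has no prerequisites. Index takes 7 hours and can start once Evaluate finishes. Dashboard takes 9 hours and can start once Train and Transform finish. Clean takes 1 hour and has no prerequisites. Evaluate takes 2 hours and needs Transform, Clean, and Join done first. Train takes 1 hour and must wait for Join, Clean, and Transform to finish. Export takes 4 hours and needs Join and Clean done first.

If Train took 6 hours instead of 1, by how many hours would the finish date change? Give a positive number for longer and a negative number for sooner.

5

As given, the longest chain is Transform→Train→Dashboard = 8+1+9 = 18, so the finish is 18 hours.
Train lies on that path, so at 6 hours the path becomes 23 hours.
No other chain overtakes it, so the finish is 23 hours.
Change in finish: 23 − 18 = +5 hours.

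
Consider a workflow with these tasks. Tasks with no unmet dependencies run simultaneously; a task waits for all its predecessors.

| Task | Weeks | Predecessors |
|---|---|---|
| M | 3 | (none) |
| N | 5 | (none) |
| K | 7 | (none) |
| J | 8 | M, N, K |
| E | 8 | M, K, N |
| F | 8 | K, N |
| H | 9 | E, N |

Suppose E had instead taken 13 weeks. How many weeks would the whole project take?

Baseline: K→E→H = 7+8+9 = 24 → 24 weeks.
E is on the critical path; changing it to 13 makes that path 29 weeks.
No other chain overtakes it, so the finish is 29 weeks.

29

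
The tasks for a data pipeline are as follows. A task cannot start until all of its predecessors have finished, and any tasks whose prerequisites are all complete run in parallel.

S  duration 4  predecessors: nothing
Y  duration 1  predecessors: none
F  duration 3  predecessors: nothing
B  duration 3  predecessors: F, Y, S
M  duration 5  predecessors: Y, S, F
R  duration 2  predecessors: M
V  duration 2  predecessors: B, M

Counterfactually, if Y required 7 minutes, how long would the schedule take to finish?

14

Baseline: S→M→R = 4+5+2 = 11 → 11 minutes.
Y is off the critical path — its longest chain is 8 minutes, giving 3 of slack.
Now Y→M→R = 7+5+2 = 14 is longest, so the finish becomes 14 minutes.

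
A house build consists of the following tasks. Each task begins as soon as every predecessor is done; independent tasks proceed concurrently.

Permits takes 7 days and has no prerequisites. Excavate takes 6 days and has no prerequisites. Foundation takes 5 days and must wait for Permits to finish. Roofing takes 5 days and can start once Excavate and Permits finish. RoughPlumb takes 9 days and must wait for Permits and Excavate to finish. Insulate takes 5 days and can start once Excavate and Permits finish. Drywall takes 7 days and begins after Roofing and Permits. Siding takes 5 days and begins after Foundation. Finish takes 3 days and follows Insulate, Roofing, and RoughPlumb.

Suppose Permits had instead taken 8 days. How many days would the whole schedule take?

Baseline: Permits→Roofing→Drywall = 7+5+7 = 19 → 19 days.
Permits is on the critical path; changing it to 8 makes that path 20 days.
The critical path is still Permits→Roofing→Drywall; finish is now 20 days.

20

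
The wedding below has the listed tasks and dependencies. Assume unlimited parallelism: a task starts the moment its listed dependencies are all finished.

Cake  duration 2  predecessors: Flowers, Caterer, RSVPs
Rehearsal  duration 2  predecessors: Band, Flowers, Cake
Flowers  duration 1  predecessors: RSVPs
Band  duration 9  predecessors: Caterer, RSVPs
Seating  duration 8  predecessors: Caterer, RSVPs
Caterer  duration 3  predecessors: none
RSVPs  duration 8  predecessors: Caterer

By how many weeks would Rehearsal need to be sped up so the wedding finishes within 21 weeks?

1

Current finish: 22 weeks; target: 21.
Rehearsal is on every critical path, so each week cut from Rehearsal cuts the finish by one (this holds down to a finish of 21).
Need 22 − 21 = 1 week off Rehearsal → Rehearsal becomes 1 week, finish becomes 21.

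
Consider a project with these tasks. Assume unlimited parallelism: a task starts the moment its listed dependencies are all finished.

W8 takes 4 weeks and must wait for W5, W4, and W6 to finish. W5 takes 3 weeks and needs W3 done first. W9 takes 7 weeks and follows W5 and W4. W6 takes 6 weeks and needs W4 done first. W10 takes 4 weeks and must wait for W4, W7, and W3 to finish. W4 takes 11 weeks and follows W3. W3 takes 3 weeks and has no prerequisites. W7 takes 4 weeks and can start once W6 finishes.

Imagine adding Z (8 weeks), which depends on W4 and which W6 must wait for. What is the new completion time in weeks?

Originally the project takes 28 weeks.
With Z inserted, W6 now waits for max(W4, Z).
New critical path: W3→W4→Z→W6→W7→W10 = 3+11+8+6+4+4 = 36 ⇒ 36 weeks.

36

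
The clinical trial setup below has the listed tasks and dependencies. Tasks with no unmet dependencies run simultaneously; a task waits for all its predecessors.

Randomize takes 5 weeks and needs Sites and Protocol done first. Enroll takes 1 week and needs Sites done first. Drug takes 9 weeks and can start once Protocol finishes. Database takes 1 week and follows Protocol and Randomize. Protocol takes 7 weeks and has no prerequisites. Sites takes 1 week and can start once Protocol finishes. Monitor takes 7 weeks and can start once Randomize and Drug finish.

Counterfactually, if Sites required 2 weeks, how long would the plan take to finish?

As given, the longest chain is Protocol→Drug→Monitor = 7+9+7 = 23, so the finish is 23 weeks.
The longest path through Sites is only 20 weeks, so Sites has float 3.
The critical path is still Protocol→Drug→Monitor; finish is now 23 weeks.

23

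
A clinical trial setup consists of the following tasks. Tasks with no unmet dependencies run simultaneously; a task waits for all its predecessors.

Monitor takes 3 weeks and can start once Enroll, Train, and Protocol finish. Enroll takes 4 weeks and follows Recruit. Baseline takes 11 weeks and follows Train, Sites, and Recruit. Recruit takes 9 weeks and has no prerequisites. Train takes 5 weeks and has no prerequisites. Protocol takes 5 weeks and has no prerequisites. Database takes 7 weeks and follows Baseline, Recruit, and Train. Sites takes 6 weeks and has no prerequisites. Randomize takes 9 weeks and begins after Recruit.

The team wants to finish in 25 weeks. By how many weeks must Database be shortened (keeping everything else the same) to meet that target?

Current finish: 27 weeks; target: 25.
Database is on every critical path, so each week cut from Database cuts the finish by one (this holds down to a finish of 21).
Need 27 − 25 = 2 weeks off Database → Database becomes 5 weeks, finish becomes 25.

2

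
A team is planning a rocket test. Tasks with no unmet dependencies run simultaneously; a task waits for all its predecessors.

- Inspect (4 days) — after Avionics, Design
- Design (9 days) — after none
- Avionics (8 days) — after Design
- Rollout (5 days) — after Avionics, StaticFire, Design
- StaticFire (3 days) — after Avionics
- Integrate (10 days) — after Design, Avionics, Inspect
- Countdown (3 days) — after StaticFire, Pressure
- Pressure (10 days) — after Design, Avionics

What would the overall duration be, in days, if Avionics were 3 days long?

Actual critical path: Design→Avionics→Inspect→Integrate = 9+8+4+10 = 31 ⇒ 31 days.
Since Avionics is critical, the -5 change carries straight to that chain (now 26 days).
No other chain overtakes it, so the finish is 26 days.

26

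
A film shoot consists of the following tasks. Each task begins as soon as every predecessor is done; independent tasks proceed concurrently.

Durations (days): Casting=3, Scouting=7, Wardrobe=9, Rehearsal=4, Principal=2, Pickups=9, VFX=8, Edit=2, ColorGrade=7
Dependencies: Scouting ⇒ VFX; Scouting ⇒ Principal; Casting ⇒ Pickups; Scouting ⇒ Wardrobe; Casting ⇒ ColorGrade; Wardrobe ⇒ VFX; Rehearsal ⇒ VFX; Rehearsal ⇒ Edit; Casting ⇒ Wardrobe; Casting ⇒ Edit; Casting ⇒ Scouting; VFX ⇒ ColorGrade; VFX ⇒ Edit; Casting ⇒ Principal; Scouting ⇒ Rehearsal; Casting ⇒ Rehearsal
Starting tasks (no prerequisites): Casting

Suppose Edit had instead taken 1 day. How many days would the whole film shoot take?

Actual critical path: Casting→Scouting→Wardrobe→VFX→ColorGrade = 3+7+9+8+7 = 34 ⇒ 34 days.
The longest path through Edit is only 29 days, so Edit has float 5.
No other chain overtakes it, so the finish is 34 days.

34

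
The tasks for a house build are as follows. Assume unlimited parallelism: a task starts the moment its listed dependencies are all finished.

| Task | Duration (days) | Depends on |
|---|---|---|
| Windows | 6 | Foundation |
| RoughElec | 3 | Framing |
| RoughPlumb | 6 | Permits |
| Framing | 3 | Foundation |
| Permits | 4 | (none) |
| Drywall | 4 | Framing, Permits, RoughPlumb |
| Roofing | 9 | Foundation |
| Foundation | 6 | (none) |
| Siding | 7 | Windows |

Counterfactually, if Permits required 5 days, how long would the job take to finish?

The binding path is Foundation→Windows→Siding = 6+6+7 = 19; finish at 19 days.
Permits has 5 days of float (longest path through it is 14).
The critical path is still Foundation→Windows→Siding; finish is now 19 days.

19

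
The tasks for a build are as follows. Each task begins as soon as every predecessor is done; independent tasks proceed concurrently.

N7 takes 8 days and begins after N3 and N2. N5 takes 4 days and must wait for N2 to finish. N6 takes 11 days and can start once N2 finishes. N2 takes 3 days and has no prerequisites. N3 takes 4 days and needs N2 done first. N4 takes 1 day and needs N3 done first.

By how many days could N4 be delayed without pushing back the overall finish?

Critical path: N2→N3→N7 = 3+4+8 = 15, so the finish is 15 days.
Longest path through N4: 8 days (earliest finish 8, latest finish 15).
Float = 15 − 8 = 7.

7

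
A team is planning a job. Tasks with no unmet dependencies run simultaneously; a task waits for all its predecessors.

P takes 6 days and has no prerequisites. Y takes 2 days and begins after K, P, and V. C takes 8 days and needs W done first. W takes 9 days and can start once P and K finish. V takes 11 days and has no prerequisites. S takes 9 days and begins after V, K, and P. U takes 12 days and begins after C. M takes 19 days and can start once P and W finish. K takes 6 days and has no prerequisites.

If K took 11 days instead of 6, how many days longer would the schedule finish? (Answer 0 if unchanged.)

Actual critical path: K→W→C→U = 6+9+8+12 = 35 ⇒ 35 days.
K lies on that path, so at 11 days the path becomes 40 days.
No other chain overtakes it, so the finish is 40 days.
Change in finish: 40 − 35 = +5 days.

5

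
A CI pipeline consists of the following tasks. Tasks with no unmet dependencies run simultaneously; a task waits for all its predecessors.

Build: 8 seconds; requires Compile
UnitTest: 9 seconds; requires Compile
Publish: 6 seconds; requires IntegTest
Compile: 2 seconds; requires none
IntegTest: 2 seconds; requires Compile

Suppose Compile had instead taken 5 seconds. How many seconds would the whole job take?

Critical path before the change: Compile→UnitTest = 2+9 = 11 giving 11 seconds.
Since Compile is critical, the +3 change carries straight to that chain (now 14 seconds).
No other chain overtakes it, so the finish is 14 seconds.

14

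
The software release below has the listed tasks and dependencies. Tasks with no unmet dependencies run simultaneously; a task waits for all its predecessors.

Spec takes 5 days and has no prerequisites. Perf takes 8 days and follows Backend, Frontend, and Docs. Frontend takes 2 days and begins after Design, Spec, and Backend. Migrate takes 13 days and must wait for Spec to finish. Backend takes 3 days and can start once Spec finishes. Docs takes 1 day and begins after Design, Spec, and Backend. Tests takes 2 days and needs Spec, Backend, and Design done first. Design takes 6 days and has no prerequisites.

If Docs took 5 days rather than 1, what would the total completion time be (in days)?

21

Actual critical path: Spec→Backend→Frontend→Perf = 5+3+2+8 = 18 ⇒ 18 days.
The longest path through Docs is only 17 days, so Docs has float 1.
The binding chain switches to Spec→Backend→Docs→Perf = 5+3+5+8 = 21; finish 21 days.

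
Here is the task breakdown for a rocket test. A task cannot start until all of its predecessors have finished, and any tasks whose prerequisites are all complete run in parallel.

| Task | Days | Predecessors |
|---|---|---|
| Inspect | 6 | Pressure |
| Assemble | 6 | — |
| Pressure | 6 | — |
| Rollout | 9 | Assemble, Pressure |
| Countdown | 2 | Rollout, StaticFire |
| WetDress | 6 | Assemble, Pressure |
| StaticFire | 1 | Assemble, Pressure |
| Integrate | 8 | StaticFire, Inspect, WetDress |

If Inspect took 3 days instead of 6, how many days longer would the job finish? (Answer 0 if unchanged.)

0

Baseline: Pressure→Inspect→Integrate = 6+6+8 = 20 → 20 days.
Inspect lies on that path, so at 3 days the path becomes 17 days.
New critical path: Assemble→WetDress→Integrate = 6+6+8 = 20 ⇒ 20 days.
Change in finish: 20 − 20 = +0 days.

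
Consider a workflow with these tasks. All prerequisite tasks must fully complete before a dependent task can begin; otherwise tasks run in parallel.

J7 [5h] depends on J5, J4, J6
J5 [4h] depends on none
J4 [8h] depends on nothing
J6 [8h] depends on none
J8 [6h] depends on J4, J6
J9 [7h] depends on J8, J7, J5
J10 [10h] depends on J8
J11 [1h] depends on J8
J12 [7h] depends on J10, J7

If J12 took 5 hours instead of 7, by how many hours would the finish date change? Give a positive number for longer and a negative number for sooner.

-2

Actual critical path: J4→J8→J10→J12 = 8+6+10+7 = 31 ⇒ 31 hours.
J12 lies on that path, so at 5 hours the path becomes 29 hours.
That remains the longest chain; total 29 hours.
Change in finish: 29 − 31 = -2 hours.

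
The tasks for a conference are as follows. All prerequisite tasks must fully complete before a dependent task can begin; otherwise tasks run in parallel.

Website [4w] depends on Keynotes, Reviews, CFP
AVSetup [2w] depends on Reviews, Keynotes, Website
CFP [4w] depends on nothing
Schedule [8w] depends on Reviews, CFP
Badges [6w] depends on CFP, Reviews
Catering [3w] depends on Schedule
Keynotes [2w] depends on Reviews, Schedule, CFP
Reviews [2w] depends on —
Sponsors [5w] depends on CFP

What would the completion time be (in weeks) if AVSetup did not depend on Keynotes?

20

Original critical path: CFP→Schedule→Keynotes→Website→AVSetup = 4+8+2+4+2 = 20 ⇒ 20 weeks.
Dropping Keynotes→AVSetup doesn't change AVSetup's earliest start (18); another predecessor still binds.
The longest chain is now CFP→Schedule→Keynotes→Website→AVSetup = 4+8+2+4+2 = 20, so the job takes 20 weeks.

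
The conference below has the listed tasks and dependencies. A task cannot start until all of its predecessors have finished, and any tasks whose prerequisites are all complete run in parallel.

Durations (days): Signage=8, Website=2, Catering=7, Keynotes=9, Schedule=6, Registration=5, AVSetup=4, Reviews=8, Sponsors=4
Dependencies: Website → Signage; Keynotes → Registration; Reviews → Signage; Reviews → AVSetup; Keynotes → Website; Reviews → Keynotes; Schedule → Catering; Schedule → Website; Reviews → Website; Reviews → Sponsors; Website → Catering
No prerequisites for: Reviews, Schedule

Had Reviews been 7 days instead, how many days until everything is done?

Baseline: Reviews→Keynotes→Website→Signage = 8+9+2+8 = 27 → 27 days.
Since Reviews is critical, the -1 change carries straight to that chain (now 26 days).
That remains the longest chain; total 26 days.

26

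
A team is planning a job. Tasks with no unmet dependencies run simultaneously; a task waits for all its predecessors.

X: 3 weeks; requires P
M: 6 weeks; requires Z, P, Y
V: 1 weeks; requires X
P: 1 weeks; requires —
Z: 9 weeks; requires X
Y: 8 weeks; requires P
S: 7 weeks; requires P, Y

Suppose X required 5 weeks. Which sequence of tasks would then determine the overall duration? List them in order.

P, X, Z, M

As given, the longest chain is P→X→Z→M = 1+3+9+6 = 19, so the finish is 19 weeks.
Since X is critical, the +2 change carries straight to that chain (now 21 weeks).
No other chain overtakes it, so the finish is 21 weeks.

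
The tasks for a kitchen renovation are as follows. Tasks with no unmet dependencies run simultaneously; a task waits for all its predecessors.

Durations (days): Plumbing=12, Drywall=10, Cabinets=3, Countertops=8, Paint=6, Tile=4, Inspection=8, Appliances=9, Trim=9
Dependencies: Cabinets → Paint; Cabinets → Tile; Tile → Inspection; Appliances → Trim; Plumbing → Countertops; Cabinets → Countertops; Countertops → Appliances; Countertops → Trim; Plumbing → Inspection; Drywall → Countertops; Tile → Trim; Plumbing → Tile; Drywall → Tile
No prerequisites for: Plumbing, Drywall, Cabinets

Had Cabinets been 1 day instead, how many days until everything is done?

38

Baseline: Plumbing→Countertops→Appliances→Trim = 12+8+9+9 = 38 → 38 days.
Cabinets has 9 days of float (longest path through it is 29).
The critical path is still Plumbing→Countertops→Appliances→Trim; finish is now 38 days.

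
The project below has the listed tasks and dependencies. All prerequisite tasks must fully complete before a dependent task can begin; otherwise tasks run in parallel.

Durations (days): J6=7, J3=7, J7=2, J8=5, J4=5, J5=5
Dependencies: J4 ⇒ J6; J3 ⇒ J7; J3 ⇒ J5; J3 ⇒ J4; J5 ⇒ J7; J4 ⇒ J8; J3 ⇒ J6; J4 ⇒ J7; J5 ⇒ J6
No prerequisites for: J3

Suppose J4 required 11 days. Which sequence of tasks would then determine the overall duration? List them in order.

J3, J4, J6

Critical path before the change: J3→J4→J6 = 7+5+7 = 19 giving 19 days.
Since J4 is critical, the +6 change carries straight to that chain (now 25 days).
No other chain overtakes it, so the finish is 25 days.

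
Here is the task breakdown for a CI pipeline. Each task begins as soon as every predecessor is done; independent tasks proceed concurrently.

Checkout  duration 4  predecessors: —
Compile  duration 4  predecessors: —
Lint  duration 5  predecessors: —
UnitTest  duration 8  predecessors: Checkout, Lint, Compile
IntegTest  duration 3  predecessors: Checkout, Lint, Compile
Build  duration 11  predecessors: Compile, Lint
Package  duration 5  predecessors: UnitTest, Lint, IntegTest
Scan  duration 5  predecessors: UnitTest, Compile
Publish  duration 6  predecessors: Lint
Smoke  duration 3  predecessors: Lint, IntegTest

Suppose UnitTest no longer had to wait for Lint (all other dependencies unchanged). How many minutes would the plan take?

With the dependency in place, Lint→UnitTest→Package = 5+8+5 = 18 sets the finish at 18 minutes.
Without Lint→UnitTest, UnitTest's earliest start moves from 5 to 4.
The longest chain is now Checkout→UnitTest→Package = 4+8+5 = 17, so the plan takes 17 minutes.

17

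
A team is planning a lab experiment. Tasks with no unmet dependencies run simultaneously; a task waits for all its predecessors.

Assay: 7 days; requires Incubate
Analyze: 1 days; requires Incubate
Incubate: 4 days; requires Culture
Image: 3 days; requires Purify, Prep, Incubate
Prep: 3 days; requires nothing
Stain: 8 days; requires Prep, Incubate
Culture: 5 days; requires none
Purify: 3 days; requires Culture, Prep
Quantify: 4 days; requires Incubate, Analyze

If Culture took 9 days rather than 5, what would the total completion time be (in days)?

21

Actual critical path: Culture→Incubate→Stain = 5+4+8 = 17 ⇒ 17 days.
Culture is on the critical path; changing it to 9 makes that path 21 days.
That remains the longest chain; total 21 days.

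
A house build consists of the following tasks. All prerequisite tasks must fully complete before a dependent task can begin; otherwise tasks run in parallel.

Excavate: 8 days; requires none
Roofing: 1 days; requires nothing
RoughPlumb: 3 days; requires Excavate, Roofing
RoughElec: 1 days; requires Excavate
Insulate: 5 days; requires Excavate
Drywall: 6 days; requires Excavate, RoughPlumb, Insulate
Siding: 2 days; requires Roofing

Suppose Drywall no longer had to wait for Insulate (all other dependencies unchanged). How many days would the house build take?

Original critical path: Excavate→Insulate→Drywall = 8+5+6 = 19 ⇒ 19 days.
Without Insulate→Drywall, Drywall's earliest start moves from 13 to 11.
New critical path: Excavate→RoughPlumb→Drywall = 8+3+6 = 17 ⇒ 17 days.

17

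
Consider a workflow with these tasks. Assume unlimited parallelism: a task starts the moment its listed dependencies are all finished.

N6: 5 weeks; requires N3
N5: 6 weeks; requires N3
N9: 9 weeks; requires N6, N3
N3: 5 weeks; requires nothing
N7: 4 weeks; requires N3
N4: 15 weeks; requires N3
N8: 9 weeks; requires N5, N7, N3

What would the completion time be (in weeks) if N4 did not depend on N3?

Original critical path: N3→N4 = 5+15 = 20 ⇒ 20 weeks.
Without N3→N4, N4's earliest start moves from 5 to 0.
After: N3→N5→N8 = 5+6+9 = 20 → 20 weeks.

20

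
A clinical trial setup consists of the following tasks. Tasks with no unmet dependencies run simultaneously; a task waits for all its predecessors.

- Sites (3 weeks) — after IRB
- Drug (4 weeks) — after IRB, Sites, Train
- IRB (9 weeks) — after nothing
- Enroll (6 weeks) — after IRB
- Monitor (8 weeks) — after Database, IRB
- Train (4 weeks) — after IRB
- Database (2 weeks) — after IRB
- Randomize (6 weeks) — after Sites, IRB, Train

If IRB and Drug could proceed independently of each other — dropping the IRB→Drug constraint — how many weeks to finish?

Original critical path: IRB→Train→Randomize = 9+4+6 = 19 ⇒ 19 weeks.
Dropping IRB→Drug doesn't change Drug's earliest start (13); another predecessor still binds.
The longest chain is now IRB→Train→Randomize = 9+4+6 = 19, so the schedule takes 19 weeks.

19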